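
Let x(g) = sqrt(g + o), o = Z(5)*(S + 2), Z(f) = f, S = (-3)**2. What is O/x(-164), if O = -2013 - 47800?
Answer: 457*I*sqrt(109) ≈ 4771.2*I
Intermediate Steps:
S = 9
O = -49813
o = 55 (o = 5*(9 + 2) = 5*11 = 55)
x(g) = sqrt(55 + g) (x(g) = sqrt(g + 55) = sqrt(55 + g))
O/x(-164) = -49813/sqrt(55 - 164) = -49813*(-I*sqrt(109)/109) = -(-457)*I*sqrt(109) = 457*I*sqrt(109)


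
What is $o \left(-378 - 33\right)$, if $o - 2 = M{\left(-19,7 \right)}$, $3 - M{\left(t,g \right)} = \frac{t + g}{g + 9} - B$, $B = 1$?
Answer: $- \frac{11097}{4} \approx -2774.3$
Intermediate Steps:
$M{\left(t,g \right)} = 4 - \frac{g + t}{9 + g}$ ($M{\left(t,g \right)} = 3 - \left(\frac{t + g}{g + 9} - 1\right) = 3 - \left(\frac{g + t}{9 + g} - 1\right) = 3 - \left(-1 + \frac{g + t}{9 + g}\right) = 3 + \left(1 - \frac{g + t}{9 + g}\right) = 4 - \frac{g + t}{9 + g}$)
$o = \frac{27}{4}$ ($o = 2 + \frac{36 - -19 + 3 \cdot 7}{9 + 7} = 2 + \frac{36 + 19 + 21}{16} = 2 + \frac{1}{16} \cdot 76 = 2 + \frac{19}{4} = \frac{27}{4} \approx 6.75$)
$o \left(-378 - 33\right) = \frac{27 \left(-378 - 33\right)}{4} = \frac{27}{4} \left(-411\right) = - \frac{11097}{4}$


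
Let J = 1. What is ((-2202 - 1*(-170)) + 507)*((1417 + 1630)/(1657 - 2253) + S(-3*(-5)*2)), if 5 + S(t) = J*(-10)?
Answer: 18280175/596 ≈ 30671.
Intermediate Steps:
S(t) = -15 (S(t) = -5 + 1*(-10) = -5 - 10 = -15)
((-2202 - 1*(-170)) + 507)*((1417 + 1630)/(1657 - 2253) + S(-3*(-5)*2)) = ((-2202 - 1*(-170)) + 507)*((1417 + 1630)/(1657 - 2253) - 15) = ((-2202 + 170) + 507)*(3047/(-596) - 15) = (-2032 + 507)*(3047*(-1/596) - 15) = -1525*(-3047/596 - 15) = -1525*(-11987/596) = 18280175/596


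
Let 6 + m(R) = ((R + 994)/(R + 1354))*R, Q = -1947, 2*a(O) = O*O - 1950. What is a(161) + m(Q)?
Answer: 10496705/1186 ≈ 8850.5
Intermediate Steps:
a(O) = -975 + O²/2 (a(O) = (O*O - 1950)/2 = (O² - 1950)/2 = (-1950 + O²)/2 = -975 + O²/2)
m(R) = -6 + R*(994 + R)/(1354 + R) (m(R) = -6 + ((R + 994)/(R + 1354))*R = -6 + ((994 + R)/(1354 + R))*R = -6 + R*(994 + R)/(1354 + R))
a(161) + m(Q) = (-975 + (½)*161²) + (-8124 + (-1947)² + 988*(-1947))/(1354 - 1947) = (-975 + (½)*25921) + (-8124 + 3790809 - 1923636)/(-593) = (-975 + 25921/2) - 1/593*1859049 = 23971/2 - 1859049/593 = 10496705/1186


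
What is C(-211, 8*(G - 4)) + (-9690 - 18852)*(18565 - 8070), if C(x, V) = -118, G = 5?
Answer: -299548408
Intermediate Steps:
C(-211, 8*(G - 4)) + (-9690 - 18852)*(18565 - 8070) = -118 + (-9690 - 18852)*(18565 - 8070) = -118 - 28542*10495 = -118 - 299548290 = -299548408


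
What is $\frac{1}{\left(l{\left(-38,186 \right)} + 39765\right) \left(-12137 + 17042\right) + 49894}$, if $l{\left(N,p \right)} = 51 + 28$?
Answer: $\frac{1}{195484714} \approx 5.1155 \cdot 10^{-9}$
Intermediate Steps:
$l{\left(N,p \right)} = 79$
$\frac{1}{\left(l{\left(-38,186 \right)} + 39765\right) \left(-12137 + 17042\right) + 49894} = \frac{1}{\left(79 + 39765\right) \left(-12137 + 17042\right) + 49894} = \frac{1}{39844 \cdot 4905 + 49894} = \frac{1}{195434820 + 49894} = \frac{1}{195484714}$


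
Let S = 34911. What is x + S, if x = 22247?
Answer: 57158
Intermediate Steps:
x + S = 22247 + 34911 = 57158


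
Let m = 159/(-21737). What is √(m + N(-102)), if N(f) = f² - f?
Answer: 21*√11256353291/21737 ≈ 102.50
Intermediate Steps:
m = -159/21737 (m = 159*(-1/21737) = -159/21737 ≈ -0.0073147)
√(m + N(-102)) = √(-159/21737 - 102*(-1 - 102)) = √(-159/21737 - 102*(-103)) = √(-159/21737 + 10506) = √(228368763/21737) = 21*√11256353291/21737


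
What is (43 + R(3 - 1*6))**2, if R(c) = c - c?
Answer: 1849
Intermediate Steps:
R(c) = 0
(43 + R(3 - 1*6))**2 = (43 + 0)**2 = 43**2 = 1849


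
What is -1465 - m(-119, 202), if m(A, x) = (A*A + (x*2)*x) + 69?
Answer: -97303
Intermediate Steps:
m(A, x) = 69 + A² + 2*x² (m(A, x) = (A² + (2*x)*x) + 69 = (A² + 2*x²) + 69 = 69 + A² + 2*x²)
-1465 - m(-119, 202) = -1465 - (69 + (-119)² + 2*202²) = -1465 - (69 + 14161 + 2*40804) = -1465 - (69 + 14161 + 81608) = -1465 - 1*95838 = -1465 - 95838 = -97303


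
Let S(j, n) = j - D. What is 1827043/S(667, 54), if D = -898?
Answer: 1827043/1565 ≈ 1167.4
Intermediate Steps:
S(j, n) = 898 + j (S(j, n) = j - 1*(-898) = j + 898 = 898 + j)
1827043/S(667, 54) = 1827043/(898 + 667) = 1827043/1565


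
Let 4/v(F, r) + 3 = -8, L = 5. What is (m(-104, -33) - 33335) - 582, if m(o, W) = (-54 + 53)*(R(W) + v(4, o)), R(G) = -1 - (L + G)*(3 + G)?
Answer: -363832/11 ≈ -33076.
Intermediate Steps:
v(F, r) = -4/11 (v(F, r) = 4/(-3 - 8) = 4/(-11) = 4*(-1/11) = -4/11)
R(G) = -1 - (3 + G)*(5 + G) (R(G) = -1 - (5 + G)*(3 + G) = -1 - (3 + G)*(5 + G))
m(o, W) = 180/11 + W² + 8*W (m(o, W) = (-54 + 53)*((-16 - W² - 8*W) - 4/11) = -(-180/11 - W² - 8*W) = 180/11 + W² + 8*W)
(m(-104, -33) - 33335) - 582 = ((180/11 + (-33)² + 8*(-33)) - 33335) - 582 = ((180/11 + 1089 - 264) - 33335) - 582 = (9255/11 - 33335) - 582 = -357430/11 - 582 = -363832/11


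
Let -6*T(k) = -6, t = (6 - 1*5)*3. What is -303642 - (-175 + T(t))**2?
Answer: -333918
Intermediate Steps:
t = 3 (t = (6 - 5)*3 = 1*3 = 3)
T(k) = 1 (T(k) = -1/6*(-6) = 1)
-303642 - (-175 + T(t))**2 = -303642 - (-175 + 1)**2 = -303642 - 1*(-174)**2 = -303642 - 1*30276 = -303642 - 30276 = -333918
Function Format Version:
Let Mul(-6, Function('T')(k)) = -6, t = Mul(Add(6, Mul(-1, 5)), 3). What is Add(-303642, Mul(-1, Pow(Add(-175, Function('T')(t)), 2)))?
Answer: -333918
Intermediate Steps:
t = 3 (t = Mul(Add(6, -5), 3) = Mul(1, 3) = 3)
Function('T')(k) = 1 (Function('T')(k) = Mul(Rational(-1, 6), -6) = 1)
Add(-303642, Mul(-1, Pow(Add(-175, Function('T')(t)), 2))) = Add(-303642, Mul(-1, Pow(Add(-175, 1), 2))) = Add(-303642, Mul(-1, Pow(-174, 2))) = Add(-303642, Mul(-1, 30276)) = Add(-303642, -30276) = -333918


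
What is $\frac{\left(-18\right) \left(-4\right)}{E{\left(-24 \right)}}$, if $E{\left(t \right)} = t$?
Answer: $-3$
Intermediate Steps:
$\frac{\left(-18\right) \left(-4\right)}{E{\left(-24 \right)}} = \frac{\left(-18\right) \left(-4\right)}{-24} = 72 \left(- \frac{1}{24}\right) = -3$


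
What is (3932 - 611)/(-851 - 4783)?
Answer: -369/626 ≈ -0.58946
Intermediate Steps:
(3932 - 611)/(-851 - 4783) = 3321/(-5634) = 3321*(-1/5634) = -369/626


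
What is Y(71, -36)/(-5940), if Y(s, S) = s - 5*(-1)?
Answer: -19/1485 ≈ -0.012795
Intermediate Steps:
Y(s, S) = 5 + s (Y(s, S) = s + 5 = 5 + s)
Y(71, -36)/(-5940) = (5 + 71)/(-5940) = 76*(-1/5940) = -19/1485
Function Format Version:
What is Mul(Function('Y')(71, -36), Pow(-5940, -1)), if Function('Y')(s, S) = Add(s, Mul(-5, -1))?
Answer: Rational(-19, 1485) ≈ -0.012795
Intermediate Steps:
Function('Y')(s, S) = Add(5, s) (Function('Y')(s, S) = Add(s, 5) = Add(5, s))
Mul(Function('Y')(71, -36), Pow(-5940, -1)) = Mul(Add(5, 71), Pow(-5940, -1)) = Mul(76, Rational(-1, 5940)) = Rational(-19, 1485)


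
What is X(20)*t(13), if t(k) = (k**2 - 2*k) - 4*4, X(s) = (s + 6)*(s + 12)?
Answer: 105664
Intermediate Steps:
X(s) = (6 + s)*(12 + s)
t(k) = -16 + k**2 - 2*k (t(k) = (k**2 - 2*k) - 16 = -16 + k**2 - 2*k)
X(20)*t(13) = (72 + 20**2 + 18*20)*(-16 + 13**2 - 2*13) = (72 + 400 + 360)*(-16 + 169 - 26) = 832*127 = 105664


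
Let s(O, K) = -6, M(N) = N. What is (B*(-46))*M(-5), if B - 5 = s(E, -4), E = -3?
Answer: -230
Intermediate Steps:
B = -1 (B = 5 - 6 = -1)
(B*(-46))*M(-5) = -1*(-46)*(-5) = 46*(-5) = -230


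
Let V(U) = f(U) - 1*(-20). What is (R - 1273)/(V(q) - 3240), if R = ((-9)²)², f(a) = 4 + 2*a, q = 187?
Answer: -2644/1421 ≈ -1.8607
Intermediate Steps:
V(U) = 24 + 2*U (V(U) = (4 + 2*U) - 1*(-20) = (4 + 2*U) + 20 = 24 + 2*U)
R = 6561 (R = 81² = 6561)
(R - 1273)/(V(q) - 3240) = (6561 - 1273)/((24 + 2*187) - 3240) = 5288/((24 + 374) - 3240) = 5288/(398 - 3240) = 5288/(-2842) = 5288*(-1/2842) = -2644/1421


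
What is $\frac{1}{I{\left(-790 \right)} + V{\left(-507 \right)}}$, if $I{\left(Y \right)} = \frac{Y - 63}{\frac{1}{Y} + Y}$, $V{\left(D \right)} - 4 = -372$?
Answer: $- \frac{624101}{228995298} \approx -0.0027254$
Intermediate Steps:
$V{\left(D \right)} = -368$ ($V{\left(D \right)} = 4 - 372 = -368$)
$I{\left(Y \right)} = \frac{-63 + Y}{Y + \frac{1}{Y}}$
$\frac{1}{I{\left(-790 \right)} + V{\left(-507 \right)}} = \frac{1}{- \frac{790 \left(-63 - 790\right)}{1 + \left(-790\right)^{2}} - 368} = \frac{1}{\left(-790\right) \frac{1}{1 + 624100} \left(-853\right) - 368} = \frac{1}{\left(-790\right) \frac{1}{624101} \left(-853\right) - 368} = \frac{1}{\frac{673870}{624101} - 368} = \frac{1}{- \frac{228995298}{624101}} = - \frac{624101}{228995298}$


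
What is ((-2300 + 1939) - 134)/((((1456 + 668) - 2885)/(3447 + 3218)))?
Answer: 3299175/761 ≈ 4335.3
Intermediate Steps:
((-2300 + 1939) - 134)/((((1456 + 668) - 2885)/(3447 + 3218))) = (-361 - 134)/(((2124 - 2885)/6665)) = -495/((-761*1/6665)) = -495/(-761/6665) = -495*(-6665/761) = 3299175/761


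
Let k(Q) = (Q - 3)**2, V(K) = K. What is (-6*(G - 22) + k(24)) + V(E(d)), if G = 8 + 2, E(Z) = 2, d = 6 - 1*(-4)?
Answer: 515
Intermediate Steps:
d = 10 (d = 6 + 4 = 10)
G = 10
k(Q) = (-3 + Q)**2
(-6*(G - 22) + k(24)) + V(E(d)) = (-6*(10 - 22) + (-3 + 24)**2) + 2 = (-6*(-12) + 21**2) + 2 = (72 + 441) + 2 = 513 + 2 = 515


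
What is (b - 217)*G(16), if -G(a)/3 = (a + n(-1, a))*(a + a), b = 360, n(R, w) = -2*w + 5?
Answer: 151008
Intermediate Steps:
n(R, w) = 5 - 2*w
G(a) = -6*a*(5 - a) (G(a) = -3*(a + (5 - 2*a))*(a + a) = -3*(5 - a)*2*a = -6*a*(5 - a))
(b - 217)*G(16) = (360 - 217)*(6*16*(-5 + 16)) = 143*(6*16*11) = 143*1056 = 151008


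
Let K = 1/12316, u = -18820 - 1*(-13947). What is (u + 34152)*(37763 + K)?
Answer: 13617344022411/12316 ≈ 1.1057e+9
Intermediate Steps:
u = -4873 (u = -18820 + 13947 = -4873)
K = 1/12316 ≈ 8.1195e-5
(u + 34152)*(37763 + K) = (-4873 + 34152)*(37763 + 1/12316) = 29279*(465089109/12316) = 13617344022411/12316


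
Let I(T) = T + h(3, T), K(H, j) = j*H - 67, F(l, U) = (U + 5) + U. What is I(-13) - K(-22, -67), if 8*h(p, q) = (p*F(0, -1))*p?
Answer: -11333/8 ≈ -1416.6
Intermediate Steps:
F(l, U) = 5 + 2*U (F(l, U) = (5 + U) + U = 5 + 2*U)
h(p, q) = 3*p²/8 (h(p, q) = ((p*(5 + 2*(-1)))*p)/8 = ((p*(5 - 2))*p)/8 = ((p*3)*p)/8 = ((3*p)*p)/8 = (3*p²)/8 = 3*p²/8)
K(H, j) = -67 + H*j (K(H, j) = H*j - 67 = -67 + H*j)
I(T) = 27/8 + T (I(T) = T + (3/8)*3² = T + (3/8)*9 = T + 27/8 = 27/8 + T)
I(-13) - K(-22, -67) = (27/8 - 13) - (-67 - 22*(-67)) = -77/8 - (-67 + 1474) = -77/8 - 1*1407 = -77/8 - 1407 = -11333/8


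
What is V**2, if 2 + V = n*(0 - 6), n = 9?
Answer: 3136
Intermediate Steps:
V = -56 (V = -2 + 9*(0 - 6) = -2 + 9*(-6) = -2 - 54 = -56)
V**2 = (-56)**2 = 3136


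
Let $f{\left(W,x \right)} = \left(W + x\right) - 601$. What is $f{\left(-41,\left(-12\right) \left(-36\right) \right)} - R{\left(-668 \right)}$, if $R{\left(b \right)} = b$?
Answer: $458$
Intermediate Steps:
$f{\left(W,x \right)} = -601 + W + x$
$f{\left(-41,\left(-12\right) \left(-36\right) \right)} - R{\left(-668 \right)} = \left(-601 - 41 - -432\right) - -668 = \left(-601 - 41 + 432\right) + 668 = -210 + 668 = 458$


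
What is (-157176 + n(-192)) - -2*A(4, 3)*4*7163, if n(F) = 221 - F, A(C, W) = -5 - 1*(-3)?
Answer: -271371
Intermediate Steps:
A(C, W) = -2 (A(C, W) = -5 + 3 = -2)
(-157176 + n(-192)) - -2*A(4, 3)*4*7163 = (-157176 + (221 - 1*(-192))) - -2*(-2)*4*7163 = (-157176 + (221 + 192)) - 4*4*7163 = (-157176 + 413) - 16*7163 = -156763 - 1*114608 = -156763 - 114608 = -271371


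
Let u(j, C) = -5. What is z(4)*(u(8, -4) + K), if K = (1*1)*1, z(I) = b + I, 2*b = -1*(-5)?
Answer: -26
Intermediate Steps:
b = 5/2 (b = (-1*(-5))/2 = (½)*5 = 5/2 ≈ 2.5000)
z(I) = 5/2 + I
K = 1 (K = 1*1 = 1)
z(4)*(u(8, -4) + K) = (5/2 + 4)*(-5 + 1) = (13/2)*(-4) = -26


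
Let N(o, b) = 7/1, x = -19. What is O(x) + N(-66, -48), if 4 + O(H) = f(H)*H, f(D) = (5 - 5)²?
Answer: 3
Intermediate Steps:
N(o, b) = 7 (N(o, b) = 7*1 = 7)
f(D) = 0 (f(D) = 0² = 0)
O(H) = -4 (O(H) = -4 + 0*H = -4 + 0 = -4)
O(x) + N(-66, -48) = -4 + 7 = 3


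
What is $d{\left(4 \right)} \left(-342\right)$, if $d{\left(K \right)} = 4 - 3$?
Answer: $-342$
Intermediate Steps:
$d{\left(K \right)} = 1$ ($d{\left(K \right)} = 4 - 3 = 1$)
$d{\left(4 \right)} \left(-342\right) = 1 \left(-342\right) = -342$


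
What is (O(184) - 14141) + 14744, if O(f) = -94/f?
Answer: 55429/92 ≈ 602.49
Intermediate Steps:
(O(184) - 14141) + 14744 = (-94/184 - 14141) + 14744 = (-94*1/184 - 14141) + 14744 = (-47/92 - 14141) + 14744 = -1301019/92 + 14744 = 55429/92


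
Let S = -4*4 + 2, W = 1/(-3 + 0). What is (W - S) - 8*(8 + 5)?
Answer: -271/3 ≈ -90.333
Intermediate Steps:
W = -⅓ (W = 1/(-3) = -⅓ ≈ -0.33333)
S = -14 (S = -16 + 2 = -14)
(W - S) - 8*(8 + 5) = (-⅓ - 1*(-14)) - 8*(8 + 5) = (-⅓ + 14) - 8*13 = 41/3 - 104 = -271/3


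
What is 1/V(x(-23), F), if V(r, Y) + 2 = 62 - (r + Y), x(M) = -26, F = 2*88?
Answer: -1/90 ≈ -0.011111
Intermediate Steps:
F = 176
V(r, Y) = 60 - Y - r (V(r, Y) = -2 + (62 - (r + Y)) = -2 + (62 - (Y + r)) = -2 + (62 + (-Y - r)) = -2 + (62 - Y - r) = 60 - Y - r)
1/V(x(-23), F) = 1/(60 - 1*176 - 1*(-26)) = 1/(60 - 176 + 26) = 1/(-90) = -1/90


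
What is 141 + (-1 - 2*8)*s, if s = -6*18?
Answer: 1977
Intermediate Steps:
s = -108
141 + (-1 - 2*8)*s = 141 + (-1 - 2*8)*(-108) = 141 + (-1 - 16)*(-108) = 141 - 17*(-108) = 141 + 1836 = 1977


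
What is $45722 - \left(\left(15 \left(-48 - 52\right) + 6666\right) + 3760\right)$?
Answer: $36796$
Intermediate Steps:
$45722 - \left(\left(15 \left(-48 - 52\right) + 6666\right) + 3760\right) = 45722 - \left(\left(15 \left(-100\right) + 6666\right) + 3760\right) = 45722 - \left(\left(-1500 + 6666\right) + 3760\right) = 45722 - \left(5166 + 3760\right) = 45722 - 8926 = 36796$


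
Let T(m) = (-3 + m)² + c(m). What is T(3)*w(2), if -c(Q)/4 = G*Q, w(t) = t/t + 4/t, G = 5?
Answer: -180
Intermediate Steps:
w(t) = 1 + 4/t
c(Q) = -20*Q
T(m) = (-3 + m)² - 20*m
T(3)*w(2) = ((-3 + 3)² - 20*3)*((4 + 2)/2) = (0² - 60)*((½)*6) = (0 - 60)*3 = -60*3 = -180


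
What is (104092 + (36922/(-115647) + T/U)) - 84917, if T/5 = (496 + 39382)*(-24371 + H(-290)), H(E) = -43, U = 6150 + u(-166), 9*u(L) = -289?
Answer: -4944532592422097/6367639467 ≈ -7.7651e+5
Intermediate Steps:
u(L) = -289/9 (u(L) = (⅑)*(-289) = -289/9)
U = 55061/9 (U = 6150 - 289/9 = 55061/9 ≈ 6117.9)
T = -4867907460 (T = 5*((496 + 39382)*(-24371 - 43)) = 5*(39878*(-24414)) = 5*(-973581492) = -4867907460)
(104092 + (36922/(-115647) + T/U)) - 84917 = (104092 + (36922/(-115647) - 4867907460/55061/9)) - 84917 = (104092 + (36922*(-1/115647) - 4867907460*9/55061)) - 84917 = (104092 + (-36922/115647 - 43811167140/55061)) - 84917 = (104092 - 5066632079201822/6367639467) - 84917 = -4403811751802858/6367639467 - 84917 = -4944532592422097/6367639467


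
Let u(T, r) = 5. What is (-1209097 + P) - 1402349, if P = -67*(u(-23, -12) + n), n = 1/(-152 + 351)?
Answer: -519744486/199 ≈ -2.6118e+6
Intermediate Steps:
n = 1/199 ≈ 0.0050251
P = -66732/199 (P = -67*(5 + 1/199) = -67*996/199 = -66732/199 ≈ -335.34)
(-1209097 + P) - 1402349 = (-1209097 - 66732/199) - 1402349 = -240677035/199 - 1402349 = -519744486/199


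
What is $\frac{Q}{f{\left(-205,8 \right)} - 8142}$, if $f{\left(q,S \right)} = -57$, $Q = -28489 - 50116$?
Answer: $\frac{78605}{8199} \approx 9.5871$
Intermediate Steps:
$Q = -78605$ ($Q = -28489 - 50116 = -78605$)
$\frac{Q}{f{\left(-205,8 \right)} - 8142} = - \frac{78605}{-57 - 8142} = - \frac{78605}{-8199} = \left(-78605\right) \left(- \frac{1}{8199}\right) = \frac{78605}{8199}$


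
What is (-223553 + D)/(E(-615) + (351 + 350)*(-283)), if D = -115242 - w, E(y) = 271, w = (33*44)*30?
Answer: 382355/198112 ≈ 1.9300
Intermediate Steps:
w = 43560 (w = 1452*30 = 43560)
D = -158802 (D = -115242 - 1*43560 = -115242 - 43560 = -158802)
(-223553 + D)/(E(-615) + (351 + 350)*(-283)) = (-223553 - 158802)/(271 + (351 + 350)*(-283)) = -382355/(271 + 701*(-283)) = -382355/(271 - 198383) = -382355/(-198112) = -382355*(-1/198112) = 382355/198112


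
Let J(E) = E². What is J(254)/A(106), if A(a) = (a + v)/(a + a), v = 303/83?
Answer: 1135223536/9101 ≈ 1.2474e+5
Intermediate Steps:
v = 303/83 (v = 303*(1/83) = 303/83 ≈ 3.6506)
A(a) = (303/83 + a)/(2*a) (A(a) = (a + 303/83)/(a + a) = (303/83 + a)/((2*a)) = (303/83 + a)*(1/(2*a)) = (303/83 + a)/(2*a))
J(254)/A(106) = 254²/(((1/166)*(303 + 83*106)/106)) = 64516/(((1/166)*(1/106)*(303 + 8798))) = 64516/(((1/166)*(1/106)*9101)) = 64516/(9101/17596) = 64516*(17596/9101) = 1135223536/9101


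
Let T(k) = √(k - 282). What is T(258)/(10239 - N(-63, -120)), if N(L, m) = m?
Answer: 2*I*√6/10359 ≈ 0.00047292*I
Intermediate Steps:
T(k) = √(-282 + k)
T(258)/(10239 - N(-63, -120)) = √(-282 + 258)/(10239 - 1*(-120)) = √(-24)/(10239 + 120) = (2*I*√6)/10359 = (2*I*√6)*(1/10359) = 2*I*√6/10359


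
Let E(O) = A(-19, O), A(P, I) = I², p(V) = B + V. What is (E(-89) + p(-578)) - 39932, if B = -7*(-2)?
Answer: -32575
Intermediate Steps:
B = 14
p(V) = 14 + V
E(O) = O²
(E(-89) + p(-578)) - 39932 = ((-89)² + (14 - 578)) - 39932 = (7921 - 564) - 39932 = 7357 - 39932 = -32575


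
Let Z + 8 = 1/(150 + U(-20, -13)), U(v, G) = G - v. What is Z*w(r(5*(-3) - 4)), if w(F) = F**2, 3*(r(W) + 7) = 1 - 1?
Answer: -61495/157 ≈ -391.69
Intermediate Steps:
r(W) = -7 (r(W) = -7 + (1 - 1)/3 = -7 + (1/3)*0 = -7 + 0 = -7)
Z = -1255/157 (Z = -8 + 1/(150 + (-13 - 1*(-20))) = -8 + 1/(150 + (-13 + 20)) = -8 + 1/(150 + 7) = -8 + 1/157 = -1255/157 ≈ -7.9936)
Z*w(r(5*(-3) - 4)) = -1255/157*(-7)**2 = -1255/157*49 = -61495/157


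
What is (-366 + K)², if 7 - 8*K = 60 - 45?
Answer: 134689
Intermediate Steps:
K = -1 (K = 7/8 - (60 - 45)/8 = 7/8 - ⅛*15 = 7/8 - 15/8 = -1)
(-366 + K)² = (-366 - 1)² = (-367)² = 134689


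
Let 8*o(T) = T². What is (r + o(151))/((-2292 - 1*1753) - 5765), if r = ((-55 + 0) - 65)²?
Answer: -138001/78480 ≈ -1.7584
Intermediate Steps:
r = 14400 (r = (-55 - 65)² = (-120)² = 14400)
o(T) = T²/8
(r + o(151))/((-2292 - 1*1753) - 5765) = (14400 + (⅛)*151²)/((-2292 - 1*1753) - 5765) = (14400 + (⅛)*22801)/((-2292 - 1753) - 5765) = (14400 + 22801/8)/(-4045 - 5765) = (138001/8)/(-9810) = (138001/8)*(-1/9810) = -138001/78480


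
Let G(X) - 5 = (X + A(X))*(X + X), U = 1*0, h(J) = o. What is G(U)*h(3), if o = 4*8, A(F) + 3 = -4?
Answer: 160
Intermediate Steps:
A(F) = -7 (A(F) = -3 - 4 = -7)
o = 32
h(J) = 32
U = 0
G(X) = 5 + 2*X*(-7 + X) (G(X) = 5 + (X - 7)*(X + X) = 5 + (-7 + X)*(2*X) = 5 + 2*X*(-7 + X))
G(U)*h(3) = (5 - 14*0 + 2*0²)*32 = (5 + 0 + 2*0)*32 = (5 + 0 + 0)*32 = 5*32 = 160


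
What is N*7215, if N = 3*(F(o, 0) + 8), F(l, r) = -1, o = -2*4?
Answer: 151515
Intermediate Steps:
o = -8
N = 21 (N = 3*(-1 + 8) = 3*7 = 21)
N*7215 = 21*7215 = 151515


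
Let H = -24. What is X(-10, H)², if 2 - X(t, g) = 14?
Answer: 144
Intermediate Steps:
X(t, g) = -12 (X(t, g) = 2 - 1*14 = 2 - 14 = -12)
X(-10, H)² = (-12)² = 144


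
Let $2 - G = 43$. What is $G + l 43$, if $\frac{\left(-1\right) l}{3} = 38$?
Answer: $-4943$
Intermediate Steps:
$l = -114$ ($l = \left(-3\right) 38 = -114$)
$G = -41$ ($G = 2 - 43 = -41$)
$G + l 43 = -41 - 4902 = -4943$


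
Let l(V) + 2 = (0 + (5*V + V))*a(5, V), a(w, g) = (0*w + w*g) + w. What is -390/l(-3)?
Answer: -195/89 ≈ -2.1910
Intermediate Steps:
a(w, g) = w + g*w (a(w, g) = (0 + g*w) + w = g*w + w = w + g*w)
l(V) = -2 + 6*V*(5 + 5*V) (l(V) = -2 + (0 + (5*V + V))*(5*(1 + V)) = -2 + (0 + 6*V)*(5 + 5*V) = -2 + (6*V)*(5 + 5*V) = -2 + 6*V*(5 + 5*V))
-390/l(-3) = -390/(-2 + 30*(-3)*(1 - 3)) = -390/(-2 + 30*(-3)*(-2)) = -390/(-2 + 180) = -390/178 = (1/178)*(-390) = -195/89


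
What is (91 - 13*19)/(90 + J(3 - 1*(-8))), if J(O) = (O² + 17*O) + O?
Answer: -156/409 ≈ -0.38142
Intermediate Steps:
J(O) = O² + 18*O
(91 - 13*19)/(90 + J(3 - 1*(-8))) = (91 - 13*19)/(90 + (3 - 1*(-8))*(18 + (3 - 1*(-8)))) = (91 - 247)/(90 + (3 + 8)*(18 + (3 + 8))) = -156/(90 + 11*(18 + 11)) = -156/(90 + 11*29) = -156/(90 + 319) = -156/409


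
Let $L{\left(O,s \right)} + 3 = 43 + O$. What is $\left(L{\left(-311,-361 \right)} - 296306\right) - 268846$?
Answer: $-565423$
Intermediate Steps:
$L{\left(O,s \right)} = 40 + O$ ($L{\left(O,s \right)} = -3 + \left(43 + O\right) = 40 + O$)
$\left(L{\left(-311,-361 \right)} - 296306\right) - 268846 = \left(\left(40 - 311\right) - 296306\right) - 268846 = \left(-271 - 296306\right) - 268846 = -296577 - 268846 = -565423$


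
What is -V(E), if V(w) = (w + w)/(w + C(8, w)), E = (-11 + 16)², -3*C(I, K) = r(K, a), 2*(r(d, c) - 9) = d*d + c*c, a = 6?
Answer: 300/529 ≈ 0.56711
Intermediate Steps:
r(d, c) = 9 + c²/2 + d²/2 (r(d, c) = 9 + (d*d + c*c)/2 = 9 + (d² + c²)/2 = 9 + (c² + d²)/2 = 9 + (c²/2 + d²/2) = 9 + c²/2 + d²/2)
C(I, K) = -9 - K²/6 (C(I, K) = -(9 + (½)*6² + K²/2)/3 = -(9 + (½)*36 + K²/2)/3 = -(9 + 18 + K²/2)/3 = -(27 + K²/2)/3 = -9 - K²/6)
E = 25 (E = 5² = 25)
V(w) = 2*w/(-9 + w - w²/6) (V(w) = (w + w)/(w + (-9 - w²/6)) = (2*w)/(-9 + w - w²/6) = 2*w/(-9 + w - w²/6))
-V(E) = -12*25/(-54 - 1*25² + 6*25) = -12*25/(-54 - 1*625 + 150) = -12*25/(-54 - 625 + 150) = -12*25/(-529) = -12*25*(-1)/529 = -1*(-300/529) = 300/529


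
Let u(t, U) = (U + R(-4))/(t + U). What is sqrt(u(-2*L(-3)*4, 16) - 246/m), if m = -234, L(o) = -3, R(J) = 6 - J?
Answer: sqrt(258765)/390 ≈ 1.3043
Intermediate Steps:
u(t, U) = (10 + U)/(U + t) (u(t, U) = (U + (6 - 1*(-4)))/(t + U) = (U + (6 + 4))/(U + t) = (U + 10)/(U + t) = (10 + U)/(U + t))
sqrt(u(-2*L(-3)*4, 16) - 246/m) = sqrt((10 + 16)/(16 - 2*(-3)*4) - 246/(-234)) = sqrt(26/(16 + 6*4) - 246*(-1/234)) = sqrt(26/(16 + 24) + 41/39) = sqrt(26/40 + 41/39) = sqrt((1/40)*26 + 41/39) = sqrt(13/20 + 41/39) = sqrt(1327/780) = sqrt(258765)/390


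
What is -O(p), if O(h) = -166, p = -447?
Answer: 166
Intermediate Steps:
-O(p) = -1*(-166) = 166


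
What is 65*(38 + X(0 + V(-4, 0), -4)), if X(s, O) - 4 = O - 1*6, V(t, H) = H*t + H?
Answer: 2080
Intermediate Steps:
V(t, H) = H + H*t
X(s, O) = -2 + O (X(s, O) = 4 + (O - 1*6) = 4 + (O - 6) = 4 + (-6 + O) = -2 + O)
65*(38 + X(0 + V(-4, 0), -4)) = 65*(38 + (-2 - 4)) = 65*(38 - 6) = 65*32 = 2080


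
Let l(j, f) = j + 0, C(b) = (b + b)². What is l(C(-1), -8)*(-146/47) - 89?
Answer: -4767/47 ≈ -101.43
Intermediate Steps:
C(b) = 4*b² (C(b) = (2*b)² = 4*b²)
l(j, f) = j
l(C(-1), -8)*(-146/47) - 89 = (4*(-1)²)*(-146/47) - 89 = (4*1)*(-146*1/47) - 89 = 4*(-146/47) - 89 = -584/47 - 89 = -4767/47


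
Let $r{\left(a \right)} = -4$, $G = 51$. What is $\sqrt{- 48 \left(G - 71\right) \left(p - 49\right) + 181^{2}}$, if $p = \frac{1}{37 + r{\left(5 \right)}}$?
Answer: $\frac{i \sqrt{1724239}}{11} \approx 119.37 i$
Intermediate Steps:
$p = \frac{1}{33}$ ($p = \frac{1}{37 - 4} = \frac{1}{33} \approx 0.030303$)
$\sqrt{- 48 \left(G - 71\right) \left(p - 49\right) + 181^{2}} = \sqrt{- 48 \left(51 - 71\right) \left(\frac{1}{33} - 49\right) + 181^{2}} = \sqrt{- 48 \left(\left(-20\right) \left(- \frac{1616}{33}\right)\right) + 32761} = \sqrt{\left(-48\right) \frac{32320}{33} + 32761} = \sqrt{- \frac{517120}{11} + 32761} = \sqrt{- \frac{156749}{11}} = \frac{i \sqrt{1724239}}{11}$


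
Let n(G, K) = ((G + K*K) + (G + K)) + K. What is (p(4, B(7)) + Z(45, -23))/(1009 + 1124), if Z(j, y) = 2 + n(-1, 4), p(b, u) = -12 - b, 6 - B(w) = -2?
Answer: 8/2133 ≈ 0.0037506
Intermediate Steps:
B(w) = 8 (B(w) = 6 - 1*(-2) = 6 + 2 = 8)
n(G, K) = K**2 + 2*G + 2*K (n(G, K) = ((G + K**2) + (G + K)) + K = (K + K**2 + 2*G) + K = K**2 + 2*G + 2*K)
Z(j, y) = 24 (Z(j, y) = 2 + (4**2 + 2*(-1) + 2*4) = 2 + (16 - 2 + 8) = 2 + 22 = 24)
(p(4, B(7)) + Z(45, -23))/(1009 + 1124) = ((-12 - 1*4) + 24)/(1009 + 1124) = ((-12 - 4) + 24)/2133 = (-16 + 24)*(1/2133) = 8*(1/2133) = 8/2133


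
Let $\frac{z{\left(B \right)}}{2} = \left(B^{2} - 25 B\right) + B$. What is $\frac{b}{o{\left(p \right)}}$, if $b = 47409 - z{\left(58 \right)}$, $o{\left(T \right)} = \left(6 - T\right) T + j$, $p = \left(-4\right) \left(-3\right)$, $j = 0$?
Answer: $- \frac{43465}{72} \approx -603.68$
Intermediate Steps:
$p = 12$
$z{\left(B \right)} = - 48 B + 2 B^{2}$ ($z{\left(B \right)} = 2 \left(\left(B^{2} - 25 B\right) + B\right) = 2 \left(B^{2} - 24 B\right) = - 48 B + 2 B^{2}$)
$o{\left(T \right)} = T \left(6 - T\right)$ ($o{\left(T \right)} = \left(6 - T\right) T + 0 = T \left(6 - T\right) + 0 = T \left(6 - T\right)$)
$b = 43465$ ($b = 47409 - 2 \cdot 58 \left(-24 + 58\right) = 47409 - 2 \cdot 58 \cdot 34 = 47409 - 3944 = 43465$)
$\frac{b}{o{\left(p \right)}} = \frac{43465}{12 \left(6 - 12\right)} = \frac{43465}{12 \left(-6\right)} = \frac{43465}{-72} = 43465 \left(- \frac{1}{72}\right) = - \frac{43465}{72}$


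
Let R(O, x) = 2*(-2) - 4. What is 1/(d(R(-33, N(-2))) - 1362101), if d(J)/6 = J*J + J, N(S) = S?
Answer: -1/1361765 ≈ -7.3434e-7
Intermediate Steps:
R(O, x) = -8 (R(O, x) = -4 - 4 = -8)
d(J) = 6*J + 6*J**2 (d(J) = 6*(J*J + J) = 6*(J**2 + J) = 6*(J + J**2) = 6*J + 6*J**2)
1/(d(R(-33, N(-2))) - 1362101) = 1/(6*(-8)*(1 - 8) - 1362101) = 1/(6*(-8)*(-7) - 1362101) = 1/(336 - 1362101) = 1/(-1361765) = -1/1361765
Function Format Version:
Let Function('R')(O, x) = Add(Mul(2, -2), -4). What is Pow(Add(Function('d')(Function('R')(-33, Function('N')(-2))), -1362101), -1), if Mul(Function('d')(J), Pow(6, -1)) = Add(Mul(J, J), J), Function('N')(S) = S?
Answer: Rational(-1, 1361765) ≈ -7.3434e-7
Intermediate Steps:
Function('R')(O, x) = -8 (Function('R')(O, x) = Add(-4, -4) = -8)
Function('d')(J) = Add(Mul(6, J), Mul(6, Pow(J, 2))) (Function('d')(J) = Mul(6, Add(Mul(J, J), J)) = Mul(6, Add(Pow(J, 2), J)) = Mul(6, Add(J, Pow(J, 2))) = Add(Mul(6, J), Mul(6, Pow(J, 2))))
Pow(Add(Function('d')(Function('R')(-33, Function('N')(-2))), -1362101), -1) = Pow(Add(Mul(6, -8, Add(1, -8)), -1362101), -1) = Pow(Add(Mul(6, -8, -7), -1362101), -1) = Pow(Add(336, -1362101), -1) = Pow(-1361765, -1) = Rational(-1, 1361765)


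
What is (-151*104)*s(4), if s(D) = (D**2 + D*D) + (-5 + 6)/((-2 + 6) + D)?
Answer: -504491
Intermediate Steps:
s(D) = 1/(4 + D) + 2*D**2 (s(D) = (D**2 + D**2) + 1/(4 + D) = 2*D**2 + 1/(4 + D) = 1/(4 + D) + 2*D**2)
(-151*104)*s(4) = (-151*104)*((1 + 2*4**3 + 8*4**2)/(4 + 4)) = -15704*(1 + 2*64 + 8*16)/8 = -1963*(1 + 128 + 128) = -1963*257 = -15704*257/8 = -504491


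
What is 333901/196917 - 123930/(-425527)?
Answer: 9793400861/4929029427 ≈ 1.9869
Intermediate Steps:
333901/196917 - 123930/(-425527) = 333901*(1/196917) - 123930*(-1/425527) = 333901/196917 + 7290/25031 = 9793400861/4929029427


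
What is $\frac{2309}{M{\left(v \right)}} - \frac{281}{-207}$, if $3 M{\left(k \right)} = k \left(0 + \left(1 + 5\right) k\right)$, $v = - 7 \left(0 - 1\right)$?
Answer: $\frac{505501}{20286} \approx 24.919$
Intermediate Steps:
$v = 7$ ($v = \left(-7\right) \left(-1\right) = 7$)
$M{\left(k \right)} = 2 k^{2}$ ($M{\left(k \right)} = \frac{k \left(0 + \left(1 + 5\right) k\right)}{3} = \frac{k \left(0 + 6 k\right)}{3} = \frac{k 6 k}{3} = \frac{6 k^{2}}{3} = 2 k^{2}$)
$\frac{2309}{M{\left(v \right)}} - \frac{281}{-207} = \frac{2309}{2 \cdot 7^{2}} - \frac{281}{-207} = \frac{2309}{2 \cdot 49} - - \frac{281}{207} = \frac{2309}{98} + \frac{281}{207} = \frac{505501}{20286}$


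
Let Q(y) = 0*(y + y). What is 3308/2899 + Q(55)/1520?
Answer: 3308/2899 ≈ 1.1411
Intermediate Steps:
Q(y) = 0 (Q(y) = 0*(2*y) = 0)
3308/2899 + Q(55)/1520 = 3308/2899 + 0/1520 = 3308*(1/2899) + 0*(1/1520) = 3308/2899 + 0 = 3308/2899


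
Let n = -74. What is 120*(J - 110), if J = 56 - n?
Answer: 2400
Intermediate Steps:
J = 130 (J = 56 - 1*(-74) = 56 + 74 = 130)
120*(J - 110) = 120*(130 - 110) = 120*20 = 2400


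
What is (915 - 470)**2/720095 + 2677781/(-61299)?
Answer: -383223594944/8828220681 ≈ -43.409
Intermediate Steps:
(915 - 470)**2/720095 + 2677781/(-61299) = 445**2*(1/720095) + 2677781*(-1/61299) = 198025*(1/720095) - 2677781/61299 = 39605/144019 - 2677781/61299 = -383223594944/8828220681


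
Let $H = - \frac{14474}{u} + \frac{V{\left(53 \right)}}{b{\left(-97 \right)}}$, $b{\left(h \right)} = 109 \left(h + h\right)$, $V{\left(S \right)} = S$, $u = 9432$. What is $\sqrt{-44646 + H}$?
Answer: $\frac{7 i \sqrt{62927862916542161}}{8310378} \approx 211.3 i$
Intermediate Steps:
$b{\left(h \right)} = 218 h$ ($b{\left(h \right)} = 109 \cdot 2 h = 218 h$)
$H = - \frac{76641775}{49862268}$ ($H = - \frac{14474}{9432} + \frac{53}{218 \left(-97\right)} = \left(-14474\right) \frac{1}{9432} + \frac{53}{-21146} = - \frac{7237}{4716} + 53 \left(- \frac{1}{21146}\right) = - \frac{7237}{4716} - \frac{53}{21146} = - \frac{76641775}{49862268} \approx -1.5371$)
$\sqrt{-44646 + H} = \sqrt{-44646 - \frac{76641775}{49862268}} = \sqrt{- \frac{2226227458903}{49862268}} = \frac{7 i \sqrt{62927862916542161}}{8310378}$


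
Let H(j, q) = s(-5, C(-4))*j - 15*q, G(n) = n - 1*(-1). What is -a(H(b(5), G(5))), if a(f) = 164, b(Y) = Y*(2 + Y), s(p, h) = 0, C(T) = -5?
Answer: -164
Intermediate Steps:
G(n) = 1 + n (G(n) = n + 1 = 1 + n)
H(j, q) = -15*q (H(j, q) = 0*j - 15*q = 0 - 15*q = -15*q)
-a(H(b(5), G(5))) = -1*164 = -164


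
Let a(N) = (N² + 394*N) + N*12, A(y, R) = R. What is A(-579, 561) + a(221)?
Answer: 139128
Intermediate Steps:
a(N) = N² + 406*N (a(N) = (N² + 394*N) + 12*N = N² + 406*N)
A(-579, 561) + a(221) = 561 + 221*(406 + 221) = 561 + 221*627 = 561 + 138567 = 139128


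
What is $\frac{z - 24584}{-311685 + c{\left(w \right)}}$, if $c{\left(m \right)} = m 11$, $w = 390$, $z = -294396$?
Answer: $\frac{63796}{61479} \approx 1.0377$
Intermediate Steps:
$c{\left(m \right)} = 11 m$
$\frac{z - 24584}{-311685 + c{\left(w \right)}} = \frac{-294396 - 24584}{-311685 + 11 \cdot 390} = - \frac{318980}{-311685 + 4290} = - \frac{318980}{-307395} = \left(-318980\right) \left(- \frac{1}{307395}\right) = \frac{63796}{61479}$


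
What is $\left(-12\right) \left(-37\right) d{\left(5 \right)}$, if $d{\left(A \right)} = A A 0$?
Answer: $0$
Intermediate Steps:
$d{\left(A \right)} = 0$ ($d{\left(A \right)} = A^{2} \cdot 0 = 0$)
$\left(-12\right) \left(-37\right) d{\left(5 \right)} = \left(-12\right) \left(-37\right) 0 = 444 \cdot 0 = 0$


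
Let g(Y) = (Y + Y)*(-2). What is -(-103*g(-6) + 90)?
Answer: 2382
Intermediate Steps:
g(Y) = -4*Y (g(Y) = (2*Y)*(-2) = -4*Y)
-(-103*g(-6) + 90) = -(-(-412)*(-6) + 90) = -(-103*24 + 90) = -(-2472 + 90) = -1*(-2382) = 2382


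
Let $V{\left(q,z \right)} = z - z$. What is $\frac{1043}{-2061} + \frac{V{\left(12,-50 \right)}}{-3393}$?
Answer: $- \frac{1043}{2061} \approx -0.50607$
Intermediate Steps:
$V{\left(q,z \right)} = 0$
$\frac{1043}{-2061} + \frac{V{\left(12,-50 \right)}}{-3393} = \frac{1043}{-2061} + \frac{0}{-3393} = 1043 \left(- \frac{1}{2061}\right) + 0 \left(- \frac{1}{3393}\right) = - \frac{1043}{2061} + 0 = - \frac{1043}{2061}$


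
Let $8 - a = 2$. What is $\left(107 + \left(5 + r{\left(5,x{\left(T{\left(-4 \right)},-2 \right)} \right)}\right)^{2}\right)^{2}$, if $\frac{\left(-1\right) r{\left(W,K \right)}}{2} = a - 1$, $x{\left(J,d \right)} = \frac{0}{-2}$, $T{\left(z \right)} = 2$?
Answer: $17424$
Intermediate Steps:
$a = 6$ ($a = 8 - 2 = 6$)
$x{\left(J,d \right)} = 0$ ($x{\left(J,d \right)} = 0 \left(- \frac{1}{2}\right) = 0$)
$r{\left(W,K \right)} = -10$ ($r{\left(W,K \right)} = - 2 \left(6 - 1\right) = \left(-2\right) 5 = -10$)
$\left(107 + \left(5 + r{\left(5,x{\left(T{\left(-4 \right)},-2 \right)} \right)}\right)^{2}\right)^{2} = \left(107 + \left(5 - 10\right)^{2}\right)^{2} = \left(107 + \left(-5\right)^{2}\right)^{2} = \left(107 + 25\right)^{2} = 132^{2} = 17424$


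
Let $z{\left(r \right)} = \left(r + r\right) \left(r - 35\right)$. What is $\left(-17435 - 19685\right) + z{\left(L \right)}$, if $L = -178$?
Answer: $38708$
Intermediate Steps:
$z{\left(r \right)} = 2 r \left(-35 + r\right)$
$\left(-17435 - 19685\right) + z{\left(L \right)} = \left(-17435 - 19685\right) + 2 \left(-178\right) \left(-35 - 178\right) = -37120 + 2 \left(-178\right) \left(-213\right) = -37120 + 75828 = 38708$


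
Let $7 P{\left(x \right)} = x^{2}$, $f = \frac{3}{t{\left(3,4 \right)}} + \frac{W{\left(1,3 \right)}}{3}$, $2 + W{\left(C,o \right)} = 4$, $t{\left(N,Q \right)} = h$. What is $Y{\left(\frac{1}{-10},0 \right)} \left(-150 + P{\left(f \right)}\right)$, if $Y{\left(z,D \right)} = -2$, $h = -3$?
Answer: $\frac{18898}{63} \approx 299.97$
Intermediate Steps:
$t{\left(N,Q \right)} = -3$
$W{\left(C,o \right)} = 2$ ($W{\left(C,o \right)} = -2 + 4 = 2$)
$f = - \frac{1}{3}$ ($f = \frac{3}{-3} + \frac{2}{3} = 3 \left(- \frac{1}{3}\right) + 2 \cdot \frac{1}{3} = -1 + \frac{2}{3} = - \frac{1}{3} \approx -0.33333$)
$P{\left(x \right)} = \frac{x^{2}}{7}$
$Y{\left(\frac{1}{-10},0 \right)} \left(-150 + P{\left(f \right)}\right) = - 2 \left(-150 + \frac{\left(- \frac{1}{3}\right)^{2}}{7}\right) = - 2 \left(-150 + \frac{1}{7} \cdot \frac{1}{9}\right) = - 2 \left(-150 + \frac{1}{63}\right) = \left(-2\right) \left(- \frac{9449}{63}\right) = \frac{18898}{63}$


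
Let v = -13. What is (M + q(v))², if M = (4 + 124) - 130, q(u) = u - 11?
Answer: 676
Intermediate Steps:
q(u) = -11 + u
M = -2 (M = 128 - 130 = -2)
(M + q(v))² = (-2 + (-11 - 13))² = (-2 - 24)² = (-26)² = 676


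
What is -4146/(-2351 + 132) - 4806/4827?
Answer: 3116076/3570371 ≈ 0.87276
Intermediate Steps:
-4146/(-2351 + 132) - 4806/4827 = -4146/(-2219) - 4806*1/4827 = -4146*(-1/2219) - 1602/1609 = 4146/2219 - 1602/1609 = 3116076/3570371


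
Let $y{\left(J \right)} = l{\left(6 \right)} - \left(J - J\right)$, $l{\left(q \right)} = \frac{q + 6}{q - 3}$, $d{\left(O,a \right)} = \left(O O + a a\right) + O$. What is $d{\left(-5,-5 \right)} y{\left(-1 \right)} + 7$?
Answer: $187$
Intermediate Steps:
$d{\left(O,a \right)} = O + O^{2} + a^{2}$ ($d{\left(O,a \right)} = \left(O^{2} + a^{2}\right) + O = O + O^{2} + a^{2}$)
$l{\left(q \right)} = \frac{6 + q}{-3 + q}$
$y{\left(J \right)} = 4$ ($y{\left(J \right)} = \frac{6 + 6}{-3 + 6} - \left(J - J\right) = \frac{1}{3} \cdot 12 - 0 = \frac{1}{3} \cdot 12 + 0 = 4 + 0 = 4$)
$d{\left(-5,-5 \right)} y{\left(-1 \right)} + 7 = \left(-5 + \left(-5\right)^{2} + \left(-5\right)^{2}\right) 4 + 7 = \left(-5 + 25 + 25\right) 4 + 7 = 45 \cdot 4 + 7 = 180 + 7 = 187$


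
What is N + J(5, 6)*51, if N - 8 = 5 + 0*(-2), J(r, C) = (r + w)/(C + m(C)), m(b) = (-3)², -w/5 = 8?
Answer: -106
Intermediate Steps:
w = -40 (w = -5*8 = -40)
m(b) = 9
J(r, C) = (-40 + r)/(9 + C) (J(r, C) = (r - 40)/(C + 9) = (-40 + r)/(9 + C))
N = 13 (N = 8 + (5 + 0*(-2)) = 8 + (5 + 0) = 8 + 5 = 13)
N + J(5, 6)*51 = 13 + ((-40 + 5)/(9 + 6))*51 = 13 + (-35/15)*51 = 13 + ((1/15)*(-35))*51 = 13 - 7/3*51 = 13 - 119 = -106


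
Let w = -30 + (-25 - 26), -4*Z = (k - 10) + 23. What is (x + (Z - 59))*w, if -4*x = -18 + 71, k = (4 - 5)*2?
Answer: 6075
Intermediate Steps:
k = -2 (k = -1*2 = -2)
Z = -11/4 (Z = -((-2 - 10) + 23)/4 = -(-12 + 23)/4 = -1/4*11 = -11/4 ≈ -2.7500)
x = -53/4 (x = -(-18 + 71)/4 = -1/4*53 = -53/4 ≈ -13.250)
w = -81 (w = -30 - 51 = -81)
(x + (Z - 59))*w = (-53/4 + (-11/4 - 59))*(-81) = (-53/4 - 247/4)*(-81) = -75*(-81) = 6075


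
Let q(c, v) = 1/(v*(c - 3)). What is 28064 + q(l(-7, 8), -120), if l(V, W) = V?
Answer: 33676801/1200 ≈ 28064.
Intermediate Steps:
q(c, v) = 1/(v*(-3 + c))
28064 + q(l(-7, 8), -120) = 28064 + 1/((-120)*(-3 - 7)) = 28064 - 1/120/(-10) = 28064 - 1/120*(-⅒) = 28064 + 1/1200 = 33676801/1200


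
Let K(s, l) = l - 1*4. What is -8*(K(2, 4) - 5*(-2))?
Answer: -80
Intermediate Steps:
K(s, l) = -4 + l (K(s, l) = l - 4 = -4 + l)
-8*(K(2, 4) - 5*(-2)) = -8*((-4 + 4) - 5*(-2)) = -8*(0 + 10) = -8*10 = -80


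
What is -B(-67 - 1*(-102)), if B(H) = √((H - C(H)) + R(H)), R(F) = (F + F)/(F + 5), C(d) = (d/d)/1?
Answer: -√143/2 ≈ -5.9791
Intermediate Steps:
C(d) = 1 (C(d) = 1*1 = 1)
R(F) = 2*F/(5 + F) (R(F) = (2*F)/(5 + F) = 2*F/(5 + F))
B(H) = √(-1 + H + 2*H/(5 + H)) (B(H) = √((H - 1*1) + 2*H/(5 + H)) = √((H - 1) + 2*H/(5 + H)) = √((-1 + H) + 2*H/(5 + H)) = √(-1 + H + 2*H/(5 + H)))
-B(-67 - 1*(-102)) = -√((-5 + (-67 - 1*(-102))² + 6*(-67 - 1*(-102)))/(5 + (-67 - 1*(-102)))) = -√((-5 + (-67 + 102)² + 6*(-67 + 102))/(5 + (-67 + 102))) = -√((-5 + 35² + 6*35)/(5 + 35)) = -√((-5 + 1225 + 210)/40) = -√((1/40)*1430) = -√(143/4) = -√143/2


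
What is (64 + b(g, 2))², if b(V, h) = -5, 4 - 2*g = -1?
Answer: 3481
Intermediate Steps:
g = 5/2 (g = 2 - ½*(-1) = 2 + ½ = 5/2 ≈ 2.5000)
(64 + b(g, 2))² = (64 - 5)² = 59² = 3481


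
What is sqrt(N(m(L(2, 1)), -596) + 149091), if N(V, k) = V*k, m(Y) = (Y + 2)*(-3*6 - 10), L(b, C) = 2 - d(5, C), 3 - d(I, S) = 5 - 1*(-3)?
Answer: sqrt(299283) ≈ 547.07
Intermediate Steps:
d(I, S) = -5 (d(I, S) = 3 - (5 - 1*(-3)) = 3 - (5 + 3) = 3 - 1*8 = 3 - 8 = -5)
L(b, C) = 7 (L(b, C) = 2 - 1*(-5) = 2 + 5 = 7)
m(Y) = -56 - 28*Y (m(Y) = (2 + Y)*(-18 - 10) = (2 + Y)*(-28) = -56 - 28*Y)
sqrt(N(m(L(2, 1)), -596) + 149091) = sqrt((-56 - 28*7)*(-596) + 149091) = sqrt((-56 - 196)*(-596) + 149091) = sqrt(-252*(-596) + 149091) = sqrt(150192 + 149091) = sqrt(299283)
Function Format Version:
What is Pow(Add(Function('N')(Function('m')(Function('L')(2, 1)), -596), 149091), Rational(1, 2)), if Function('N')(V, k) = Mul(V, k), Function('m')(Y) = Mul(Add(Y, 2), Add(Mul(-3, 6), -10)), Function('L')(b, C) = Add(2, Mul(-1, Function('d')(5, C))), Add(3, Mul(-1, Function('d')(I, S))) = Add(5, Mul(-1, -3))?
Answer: Pow(299283, Rational(1, 2)) ≈ 547.07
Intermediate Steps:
Function('d')(I, S) = -5 (Function('d')(I, S) = Add(3, Mul(-1, Add(5, Mul(-1, -3)))) = Add(3, Mul(-1, Add(5, 3))) = Add(3, Mul(-1, 8)) = Add(3, -8) = -5)
Function('L')(b, C) = 7 (Function('L')(b, C) = Add(2, Mul(-1, -5)) = Add(2, 5) = 7)
Function('m')(Y) = Add(-56, Mul(-28, Y)) (Function('m')(Y) = Mul(Add(2, Y), Add(-18, -10)) = Mul(Add(2, Y), -28) = Add(-56, Mul(-28, Y)))
Pow(Add(Function('N')(Function('m')(Function('L')(2, 1)), -596), 149091), Rational(1, 2)) = Pow(Add(Mul(Add(-56, Mul(-28, 7)), -596), 149091), Rational(1, 2)) = Pow(Add(Mul(Add(-56, -196), -596), 149091), Rational(1, 2)) = Pow(Add(Mul(-252, -596), 149091), Rational(1, 2)) = Pow(Add(150192, 149091), Rational(1, 2)) = Pow(299283, Rational(1, 2))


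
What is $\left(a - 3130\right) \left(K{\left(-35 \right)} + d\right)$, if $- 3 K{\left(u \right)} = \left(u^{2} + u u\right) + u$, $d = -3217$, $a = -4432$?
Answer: $30414364$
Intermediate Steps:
$K{\left(u \right)} = - \frac{2 u^{2}}{3} - \frac{u}{3}$ ($K{\left(u \right)} = - \frac{\left(u^{2} + u u\right) + u}{3} = - \frac{\left(u^{2} + u^{2}\right) + u}{3} = - \frac{2 u^{2} + u}{3} = - \frac{u + 2 u^{2}}{3} = - \frac{2 u^{2}}{3} - \frac{u}{3}$)
$\left(a - 3130\right) \left(K{\left(-35 \right)} + d\right) = \left(-4432 - 3130\right) \left(\left(- \frac{1}{3}\right) \left(-35\right) \left(1 + 2 \left(-35\right)\right) - 3217\right) = - 7562 \left(\left(- \frac{1}{3}\right) \left(-35\right) \left(1 - 70\right) - 3217\right) = - 7562 \left(\left(- \frac{1}{3}\right) \left(-35\right) \left(-69\right) - 3217\right) = - 7562 \left(-805 - 3217\right) = \left(-7562\right) \left(-4022\right) = 30414364$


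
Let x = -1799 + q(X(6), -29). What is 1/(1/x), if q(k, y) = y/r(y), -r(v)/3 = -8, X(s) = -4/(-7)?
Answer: -43205/24 ≈ -1800.2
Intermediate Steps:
X(s) = 4/7 (X(s) = -4*(-⅐) = 4/7)
r(v) = 24 (r(v) = -3*(-8) = 24)
q(k, y) = y/24
x = -43205/24 (x = -1799 + (1/24)*(-29) = -1799 - 29/24 = -43205/24 ≈ -1800.2)
1/(1/x) = 1/(1/(-43205/24)) = 1/(-24/43205) = -43205/24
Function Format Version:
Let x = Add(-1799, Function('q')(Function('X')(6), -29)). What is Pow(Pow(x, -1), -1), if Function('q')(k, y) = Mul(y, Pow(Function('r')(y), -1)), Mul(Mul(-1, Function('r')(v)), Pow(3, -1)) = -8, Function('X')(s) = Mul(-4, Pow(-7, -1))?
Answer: Rational(-43205, 24) ≈ -1800.2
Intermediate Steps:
Function('X')(s) = Rational(4, 7) (Function('X')(s) = Mul(-4, Rational(-1, 7)) = Rational(4, 7))
Function('r')(v) = 24 (Function('r')(v) = Mul(-3, -8) = 24)
Function('q')(k, y) = Mul(Rational(1, 24), y) (Function('q')(k, y) = Mul(y, Pow(24, -1)) = Mul(y, Rational(1, 24)) = Mul(Rational(1, 24), y))
x = Rational(-43205, 24) (x = Add(-1799, Mul(Rational(1, 24), -29)) = Add(-1799, Rational(-29, 24)) = Rational(-43205, 24) ≈ -1800.2)
Pow(Pow(x, -1), -1) = Pow(Pow(Rational(-43205, 24), -1), -1) = Pow(Rational(-24, 43205), -1) = Rational(-43205, 24)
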